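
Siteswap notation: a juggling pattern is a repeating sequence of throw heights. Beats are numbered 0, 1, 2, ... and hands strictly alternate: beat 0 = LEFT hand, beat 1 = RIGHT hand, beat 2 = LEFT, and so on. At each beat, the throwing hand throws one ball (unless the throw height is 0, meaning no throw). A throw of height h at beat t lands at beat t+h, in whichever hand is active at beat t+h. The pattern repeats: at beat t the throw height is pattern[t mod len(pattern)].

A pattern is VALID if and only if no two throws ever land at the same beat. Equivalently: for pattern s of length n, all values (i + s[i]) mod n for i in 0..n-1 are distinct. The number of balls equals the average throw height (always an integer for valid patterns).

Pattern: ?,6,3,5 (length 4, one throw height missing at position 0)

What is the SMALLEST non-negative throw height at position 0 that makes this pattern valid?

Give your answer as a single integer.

Answer: 2

Derivation:
i=0: s[i]=? (unknown)
i=1: (1 + 6) mod 4 = 3
i=2: (2 + 3) mod 4 = 1
i=3: (3 + 5) mod 4 = 0
Known residues: [0, 1, 3]; need a permutation of 0..3, so missing residue r = 2
Need (0 + s) mod 4 = 2; smallest s = (2 - 0) mod 4 = 2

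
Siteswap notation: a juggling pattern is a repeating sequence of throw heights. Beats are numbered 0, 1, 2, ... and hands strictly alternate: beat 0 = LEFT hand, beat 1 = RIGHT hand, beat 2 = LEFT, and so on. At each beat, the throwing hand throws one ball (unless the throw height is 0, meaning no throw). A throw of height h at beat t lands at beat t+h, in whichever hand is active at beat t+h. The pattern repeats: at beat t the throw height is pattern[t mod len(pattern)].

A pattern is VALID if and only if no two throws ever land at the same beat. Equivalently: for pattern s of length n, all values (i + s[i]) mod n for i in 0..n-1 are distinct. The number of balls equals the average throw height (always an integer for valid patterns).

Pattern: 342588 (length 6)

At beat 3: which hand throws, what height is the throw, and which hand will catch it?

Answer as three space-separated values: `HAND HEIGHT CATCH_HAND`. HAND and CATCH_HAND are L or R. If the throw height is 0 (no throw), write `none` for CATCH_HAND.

Answer: R 5 L

Derivation:
Beat 3: 3 mod 2 = 1, so hand = R
Throw height = pattern[3 mod 6] = pattern[3] = 5
Lands at beat 3+5=8, 8 mod 2 = 0, so catch hand = L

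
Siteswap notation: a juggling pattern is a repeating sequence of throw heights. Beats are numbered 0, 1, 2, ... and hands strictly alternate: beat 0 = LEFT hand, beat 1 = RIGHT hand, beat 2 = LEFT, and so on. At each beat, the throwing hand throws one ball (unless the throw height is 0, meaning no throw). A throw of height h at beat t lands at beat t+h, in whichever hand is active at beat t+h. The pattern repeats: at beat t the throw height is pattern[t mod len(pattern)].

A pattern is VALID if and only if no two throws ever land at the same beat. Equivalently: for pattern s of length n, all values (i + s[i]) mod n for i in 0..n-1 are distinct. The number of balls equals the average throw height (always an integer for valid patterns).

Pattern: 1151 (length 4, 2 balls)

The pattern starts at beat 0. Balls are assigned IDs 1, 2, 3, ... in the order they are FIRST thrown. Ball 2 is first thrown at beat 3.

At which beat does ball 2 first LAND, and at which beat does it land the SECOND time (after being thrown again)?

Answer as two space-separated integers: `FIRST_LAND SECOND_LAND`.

Answer: 4 5

Derivation:
Beat 0 (L): throw ball1 h=1 -> lands@1:R; in-air after throw: [b1@1:R]
Beat 1 (R): throw ball1 h=1 -> lands@2:L; in-air after throw: [b1@2:L]
Beat 2 (L): throw ball1 h=5 -> lands@7:R; in-air after throw: [b1@7:R]
Beat 3 (R): throw ball2 h=1 -> lands@4:L; in-air after throw: [b2@4:L b1@7:R]
Beat 4 (L): throw ball2 h=1 -> lands@5:R; in-air after throw: [b2@5:R b1@7:R]
Beat 5 (R): throw ball2 h=1 -> lands@6:L; in-air after throw: [b2@6:L b1@7:R]
Ball 2: thrown@3 h=1 -> first land @4; rethrown@4 h=1 -> second land @5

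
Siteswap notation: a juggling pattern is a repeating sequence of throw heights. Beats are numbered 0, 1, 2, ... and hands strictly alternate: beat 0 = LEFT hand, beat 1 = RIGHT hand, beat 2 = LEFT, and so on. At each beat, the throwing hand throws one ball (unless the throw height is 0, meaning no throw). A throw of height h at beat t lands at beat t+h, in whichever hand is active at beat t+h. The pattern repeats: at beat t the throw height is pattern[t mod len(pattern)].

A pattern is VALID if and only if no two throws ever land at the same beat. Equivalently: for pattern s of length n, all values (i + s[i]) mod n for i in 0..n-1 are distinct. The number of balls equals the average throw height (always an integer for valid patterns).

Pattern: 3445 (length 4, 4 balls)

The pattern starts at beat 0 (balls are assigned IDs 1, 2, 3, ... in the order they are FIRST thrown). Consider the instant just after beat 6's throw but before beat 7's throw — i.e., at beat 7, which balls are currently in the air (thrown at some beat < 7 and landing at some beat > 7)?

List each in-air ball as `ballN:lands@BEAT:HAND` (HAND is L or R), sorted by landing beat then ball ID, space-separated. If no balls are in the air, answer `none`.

Beat 0 (L): throw ball1 h=3 -> lands@3:R; in-air after throw: [b1@3:R]
Beat 1 (R): throw ball2 h=4 -> lands@5:R; in-air after throw: [b1@3:R b2@5:R]
Beat 2 (L): throw ball3 h=4 -> lands@6:L; in-air after throw: [b1@3:R b2@5:R b3@6:L]
Beat 3 (R): throw ball1 h=5 -> lands@8:L; in-air after throw: [b2@5:R b3@6:L b1@8:L]
Beat 4 (L): throw ball4 h=3 -> lands@7:R; in-air after throw: [b2@5:R b3@6:L b4@7:R b1@8:L]
Beat 5 (R): throw ball2 h=4 -> lands@9:R; in-air after throw: [b3@6:L b4@7:R b1@8:L b2@9:R]
Beat 6 (L): throw ball3 h=4 -> lands@10:L; in-air after throw: [b4@7:R b1@8:L b2@9:R b3@10:L]
Beat 7 (R): throw ball4 h=5 -> lands@12:L; in-air after throw: [b1@8:L b2@9:R b3@10:L b4@12:L]

Answer: ball1:lands@8:L ball2:lands@9:R ball3:lands@10:L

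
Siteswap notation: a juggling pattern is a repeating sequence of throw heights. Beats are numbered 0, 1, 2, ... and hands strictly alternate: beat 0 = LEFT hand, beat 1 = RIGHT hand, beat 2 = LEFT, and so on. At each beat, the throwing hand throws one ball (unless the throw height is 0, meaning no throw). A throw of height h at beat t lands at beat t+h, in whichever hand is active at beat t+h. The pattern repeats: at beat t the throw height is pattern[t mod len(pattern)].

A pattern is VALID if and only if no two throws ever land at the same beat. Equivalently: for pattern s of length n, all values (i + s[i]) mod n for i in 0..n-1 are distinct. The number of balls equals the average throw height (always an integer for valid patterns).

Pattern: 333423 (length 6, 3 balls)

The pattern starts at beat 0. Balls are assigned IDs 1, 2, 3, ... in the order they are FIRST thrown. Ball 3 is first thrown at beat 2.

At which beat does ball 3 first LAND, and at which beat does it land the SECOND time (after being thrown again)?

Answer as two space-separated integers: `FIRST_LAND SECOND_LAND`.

Beat 0 (L): throw ball1 h=3 -> lands@3:R; in-air after throw: [b1@3:R]
Beat 1 (R): throw ball2 h=3 -> lands@4:L; in-air after throw: [b1@3:R b2@4:L]
Beat 2 (L): throw ball3 h=3 -> lands@5:R; in-air after throw: [b1@3:R b2@4:L b3@5:R]
Beat 3 (R): throw ball1 h=4 -> lands@7:R; in-air after throw: [b2@4:L b3@5:R b1@7:R]
Beat 4 (L): throw ball2 h=2 -> lands@6:L; in-air after throw: [b3@5:R b2@6:L b1@7:R]
Beat 5 (R): throw ball3 h=3 -> lands@8:L; in-air after throw: [b2@6:L b1@7:R b3@8:L]
Beat 6 (L): throw ball2 h=3 -> lands@9:R; in-air after throw: [b1@7:R b3@8:L b2@9:R]
Beat 7 (R): throw ball1 h=3 -> lands@10:L; in-air after throw: [b3@8:L b2@9:R b1@10:L]
Beat 8 (L): throw ball3 h=3 -> lands@11:R; in-air after throw: [b2@9:R b1@10:L b3@11:R]
Ball 3: thrown@2 h=3 -> first land @5; rethrown@5 h=3 -> second land @8

Answer: 5 8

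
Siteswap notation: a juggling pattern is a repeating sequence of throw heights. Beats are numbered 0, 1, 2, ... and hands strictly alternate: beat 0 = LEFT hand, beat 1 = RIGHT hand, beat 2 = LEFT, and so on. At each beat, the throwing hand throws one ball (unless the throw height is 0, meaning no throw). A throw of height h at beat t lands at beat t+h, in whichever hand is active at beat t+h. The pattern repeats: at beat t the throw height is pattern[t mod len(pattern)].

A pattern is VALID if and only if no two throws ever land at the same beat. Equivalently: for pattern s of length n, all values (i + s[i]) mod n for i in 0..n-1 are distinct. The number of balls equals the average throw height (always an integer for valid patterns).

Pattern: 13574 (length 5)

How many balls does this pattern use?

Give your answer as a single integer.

Answer: 4

Derivation:
Pattern = [1, 3, 5, 7, 4], length n = 5
  position 0: throw height = 1, running sum = 1
  position 1: throw height = 3, running sum = 4
  position 2: throw height = 5, running sum = 9
  position 3: throw height = 7, running sum = 16
  position 4: throw height = 4, running sum = 20
Total sum = 20; balls = sum / n = 20 / 5 = 4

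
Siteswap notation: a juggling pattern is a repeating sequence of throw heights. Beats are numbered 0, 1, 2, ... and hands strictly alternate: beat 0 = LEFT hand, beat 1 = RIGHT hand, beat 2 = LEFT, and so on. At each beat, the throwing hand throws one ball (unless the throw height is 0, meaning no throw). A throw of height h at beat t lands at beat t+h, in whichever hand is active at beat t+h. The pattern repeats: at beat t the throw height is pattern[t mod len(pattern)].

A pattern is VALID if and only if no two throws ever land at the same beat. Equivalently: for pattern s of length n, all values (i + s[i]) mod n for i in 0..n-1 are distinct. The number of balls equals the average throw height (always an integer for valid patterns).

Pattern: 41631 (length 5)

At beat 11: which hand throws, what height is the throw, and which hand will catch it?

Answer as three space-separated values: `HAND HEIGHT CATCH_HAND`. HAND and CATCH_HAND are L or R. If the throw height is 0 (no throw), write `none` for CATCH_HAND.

Answer: R 1 L

Derivation:
Beat 11: 11 mod 2 = 1, so hand = R
Throw height = pattern[11 mod 5] = pattern[1] = 1
Lands at beat 11+1=12, 12 mod 2 = 0, so catch hand = L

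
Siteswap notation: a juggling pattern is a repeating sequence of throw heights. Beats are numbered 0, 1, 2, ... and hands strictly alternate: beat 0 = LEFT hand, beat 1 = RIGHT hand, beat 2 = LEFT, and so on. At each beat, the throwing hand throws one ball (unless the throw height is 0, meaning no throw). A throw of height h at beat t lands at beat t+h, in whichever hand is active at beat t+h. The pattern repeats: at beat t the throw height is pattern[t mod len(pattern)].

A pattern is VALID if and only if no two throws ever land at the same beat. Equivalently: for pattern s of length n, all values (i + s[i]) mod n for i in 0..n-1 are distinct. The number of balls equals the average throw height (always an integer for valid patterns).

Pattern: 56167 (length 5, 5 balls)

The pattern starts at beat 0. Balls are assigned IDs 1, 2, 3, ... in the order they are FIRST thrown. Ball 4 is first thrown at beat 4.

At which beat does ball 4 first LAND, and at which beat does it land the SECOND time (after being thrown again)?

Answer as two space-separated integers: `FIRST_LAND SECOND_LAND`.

Answer: 11 17

Derivation:
Beat 0 (L): throw ball1 h=5 -> lands@5:R; in-air after throw: [b1@5:R]
Beat 1 (R): throw ball2 h=6 -> lands@7:R; in-air after throw: [b1@5:R b2@7:R]
Beat 2 (L): throw ball3 h=1 -> lands@3:R; in-air after throw: [b3@3:R b1@5:R b2@7:R]
Beat 3 (R): throw ball3 h=6 -> lands@9:R; in-air after throw: [b1@5:R b2@7:R b3@9:R]
Beat 4 (L): throw ball4 h=7 -> lands@11:R; in-air after throw: [b1@5:R b2@7:R b3@9:R b4@11:R]
Beat 5 (R): throw ball1 h=5 -> lands@10:L; in-air after throw: [b2@7:R b3@9:R b1@10:L b4@11:R]
Beat 6 (L): throw ball5 h=6 -> lands@12:L; in-air after throw: [b2@7:R b3@9:R b1@10:L b4@11:R b5@12:L]
Beat 7 (R): throw ball2 h=1 -> lands@8:L; in-air after throw: [b2@8:L b3@9:R b1@10:L b4@11:R b5@12:L]
Beat 8 (L): throw ball2 h=6 -> lands@14:L; in-air after throw: [b3@9:R b1@10:L b4@11:R b5@12:L b2@14:L]
Beat 9 (R): throw ball3 h=7 -> lands@16:L; in-air after throw: [b1@10:L b4@11:R b5@12:L b2@14:L b3@16:L]
Beat 10 (L): throw ball1 h=5 -> lands@15:R; in-air after throw: [b4@11:R b5@12:L b2@14:L b1@15:R b3@16:L]
Beat 11 (R): throw ball4 h=6 -> lands@17:R; in-air after throw: [b5@12:L b2@14:L b1@15:R b3@16:L b4@17:R]
Beat 12 (L): throw ball5 h=1 -> lands@13:R; in-air after throw: [b5@13:R b2@14:L b1@15:R b3@16:L b4@17:R]
Beat 13 (R): throw ball5 h=6 -> lands@19:R; in-air after throw: [b2@14:L b1@15:R b3@16:L b4@17:R b5@19:R]
Beat 14 (L): throw ball2 h=7 -> lands@21:R; in-air after throw: [b1@15:R b3@16:L b4@17:R b5@19:R b2@21:R]
Beat 15 (R): throw ball1 h=5 -> lands@20:L; in-air after throw: [b3@16:L b4@17:R b5@19:R b1@20:L b2@21:R]
Beat 16 (L): throw ball3 h=6 -> lands@22:L; in-air after throw: [b4@17:R b5@19:R b1@20:L b2@21:R b3@22:L]
Beat 17 (R): throw ball4 h=1 -> lands@18:L; in-air after throw: [b4@18:L b5@19:R b1@20:L b2@21:R b3@22:L]
Ball 4: thrown@4 h=7 -> first land @11; rethrown@11 h=6 -> second land @17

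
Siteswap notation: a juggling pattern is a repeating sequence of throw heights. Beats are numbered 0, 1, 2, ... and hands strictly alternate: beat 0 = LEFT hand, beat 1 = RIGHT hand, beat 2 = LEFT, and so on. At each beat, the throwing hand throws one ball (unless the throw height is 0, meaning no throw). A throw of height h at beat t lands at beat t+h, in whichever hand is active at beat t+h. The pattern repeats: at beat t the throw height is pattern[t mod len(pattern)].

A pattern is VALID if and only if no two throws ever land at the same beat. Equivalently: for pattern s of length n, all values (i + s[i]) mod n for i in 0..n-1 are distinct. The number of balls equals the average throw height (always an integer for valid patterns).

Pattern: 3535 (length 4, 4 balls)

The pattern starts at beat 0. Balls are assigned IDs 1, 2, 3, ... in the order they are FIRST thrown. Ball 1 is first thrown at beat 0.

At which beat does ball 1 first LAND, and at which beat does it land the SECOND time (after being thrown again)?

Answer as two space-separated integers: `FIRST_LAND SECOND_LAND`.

Answer: 3 8

Derivation:
Beat 0 (L): throw ball1 h=3 -> lands@3:R; in-air after throw: [b1@3:R]
Beat 1 (R): throw ball2 h=5 -> lands@6:L; in-air after throw: [b1@3:R b2@6:L]
Beat 2 (L): throw ball3 h=3 -> lands@5:R; in-air after throw: [b1@3:R b3@5:R b2@6:L]
Beat 3 (R): throw ball1 h=5 -> lands@8:L; in-air after throw: [b3@5:R b2@6:L b1@8:L]
Beat 4 (L): throw ball4 h=3 -> lands@7:R; in-air after throw: [b3@5:R b2@6:L b4@7:R b1@8:L]
Beat 5 (R): throw ball3 h=5 -> lands@10:L; in-air after throw: [b2@6:L b4@7:R b1@8:L b3@10:L]
Beat 6 (L): throw ball2 h=3 -> lands@9:R; in-air after throw: [b4@7:R b1@8:L b2@9:R b3@10:L]
Beat 7 (R): throw ball4 h=5 -> lands@12:L; in-air after throw: [b1@8:L b2@9:R b3@10:L b4@12:L]
Beat 8 (L): throw ball1 h=3 -> lands@11:R; in-air after throw: [b2@9:R b3@10:L b1@11:R b4@12:L]
Ball 1: thrown@0 h=3 -> first land @3; rethrown@3 h=5 -> second land @8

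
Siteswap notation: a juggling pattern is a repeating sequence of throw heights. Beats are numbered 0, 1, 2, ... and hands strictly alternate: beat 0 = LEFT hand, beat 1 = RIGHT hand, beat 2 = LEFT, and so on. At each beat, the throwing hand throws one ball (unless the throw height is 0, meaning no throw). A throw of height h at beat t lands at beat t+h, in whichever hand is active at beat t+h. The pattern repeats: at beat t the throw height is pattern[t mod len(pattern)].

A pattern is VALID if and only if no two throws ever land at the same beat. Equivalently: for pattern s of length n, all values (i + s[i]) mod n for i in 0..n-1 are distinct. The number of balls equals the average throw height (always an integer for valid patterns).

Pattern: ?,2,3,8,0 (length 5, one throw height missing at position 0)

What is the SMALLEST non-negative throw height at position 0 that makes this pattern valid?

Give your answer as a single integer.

i=0: s[i]=? (unknown)
i=1: (1 + 2) mod 5 = 3
i=2: (2 + 3) mod 5 = 0
i=3: (3 + 8) mod 5 = 1
i=4: (4 + 0) mod 5 = 4
Known residues: [0, 1, 3, 4]; need a permutation of 0..4, so missing residue r = 2
Need (0 + s) mod 5 = 2; smallest s = (2 - 0) mod 5 = 2

Answer: 2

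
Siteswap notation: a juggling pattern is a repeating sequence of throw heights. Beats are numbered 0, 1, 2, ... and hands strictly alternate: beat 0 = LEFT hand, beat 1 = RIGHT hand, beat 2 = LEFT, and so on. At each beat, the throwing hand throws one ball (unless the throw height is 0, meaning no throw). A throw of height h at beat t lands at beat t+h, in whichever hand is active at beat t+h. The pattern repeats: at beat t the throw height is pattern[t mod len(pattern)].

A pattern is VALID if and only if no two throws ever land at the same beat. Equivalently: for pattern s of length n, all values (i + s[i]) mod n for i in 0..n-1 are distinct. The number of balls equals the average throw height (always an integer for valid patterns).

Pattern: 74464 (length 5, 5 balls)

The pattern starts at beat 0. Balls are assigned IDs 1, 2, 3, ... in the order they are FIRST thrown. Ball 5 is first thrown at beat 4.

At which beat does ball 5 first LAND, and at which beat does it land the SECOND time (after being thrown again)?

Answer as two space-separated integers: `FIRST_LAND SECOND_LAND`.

Beat 0 (L): throw ball1 h=7 -> lands@7:R; in-air after throw: [b1@7:R]
Beat 1 (R): throw ball2 h=4 -> lands@5:R; in-air after throw: [b2@5:R b1@7:R]
Beat 2 (L): throw ball3 h=4 -> lands@6:L; in-air after throw: [b2@5:R b3@6:L b1@7:R]
Beat 3 (R): throw ball4 h=6 -> lands@9:R; in-air after throw: [b2@5:R b3@6:L b1@7:R b4@9:R]
Beat 4 (L): throw ball5 h=4 -> lands@8:L; in-air after throw: [b2@5:R b3@6:L b1@7:R b5@8:L b4@9:R]
Beat 5 (R): throw ball2 h=7 -> lands@12:L; in-air after throw: [b3@6:L b1@7:R b5@8:L b4@9:R b2@12:L]
Beat 6 (L): throw ball3 h=4 -> lands@10:L; in-air after throw: [b1@7:R b5@8:L b4@9:R b3@10:L b2@12:L]
Beat 7 (R): throw ball1 h=4 -> lands@11:R; in-air after throw: [b5@8:L b4@9:R b3@10:L b1@11:R b2@12:L]
Beat 8 (L): throw ball5 h=6 -> lands@14:L; in-air after throw: [b4@9:R b3@10:L b1@11:R b2@12:L b5@14:L]
Beat 9 (R): throw ball4 h=4 -> lands@13:R; in-air after throw: [b3@10:L b1@11:R b2@12:L b4@13:R b5@14:L]
Beat 10 (L): throw ball3 h=7 -> lands@17:R; in-air after throw: [b1@11:R b2@12:L b4@13:R b5@14:L b3@17:R]
Beat 11 (R): throw ball1 h=4 -> lands@15:R; in-air after throw: [b2@12:L b4@13:R b5@14:L b1@15:R b3@17:R]
Beat 12 (L): throw ball2 h=4 -> lands@16:L; in-air after throw: [b4@13:R b5@14:L b1@15:R b2@16:L b3@17:R]
Beat 13 (R): throw ball4 h=6 -> lands@19:R; in-air after throw: [b5@14:L b1@15:R b2@16:L b3@17:R b4@19:R]
Beat 14 (L): throw ball5 h=4 -> lands@18:L; in-air after throw: [b1@15:R b2@16:L b3@17:R b5@18:L b4@19:R]
Ball 5: thrown@4 h=4 -> first land @8; rethrown@8 h=6 -> second land @14

Answer: 8 14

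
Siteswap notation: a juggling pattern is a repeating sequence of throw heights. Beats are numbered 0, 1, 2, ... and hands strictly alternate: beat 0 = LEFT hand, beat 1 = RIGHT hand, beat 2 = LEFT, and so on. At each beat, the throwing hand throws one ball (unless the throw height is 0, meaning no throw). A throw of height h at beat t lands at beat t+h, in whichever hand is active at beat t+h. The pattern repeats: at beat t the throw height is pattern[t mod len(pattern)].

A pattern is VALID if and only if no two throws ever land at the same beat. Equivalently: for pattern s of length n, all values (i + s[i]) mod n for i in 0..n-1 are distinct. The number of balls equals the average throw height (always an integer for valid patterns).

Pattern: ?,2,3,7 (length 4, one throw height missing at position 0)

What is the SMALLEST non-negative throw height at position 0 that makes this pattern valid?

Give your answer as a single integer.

i=0: s[i]=? (unknown)
i=1: (1 + 2) mod 4 = 3
i=2: (2 + 3) mod 4 = 1
i=3: (3 + 7) mod 4 = 2
Known residues: [1, 2, 3]; need a permutation of 0..3, so missing residue r = 0
Need (0 + s) mod 4 = 0; smallest s = (0 - 0) mod 4 = 0

Answer: 0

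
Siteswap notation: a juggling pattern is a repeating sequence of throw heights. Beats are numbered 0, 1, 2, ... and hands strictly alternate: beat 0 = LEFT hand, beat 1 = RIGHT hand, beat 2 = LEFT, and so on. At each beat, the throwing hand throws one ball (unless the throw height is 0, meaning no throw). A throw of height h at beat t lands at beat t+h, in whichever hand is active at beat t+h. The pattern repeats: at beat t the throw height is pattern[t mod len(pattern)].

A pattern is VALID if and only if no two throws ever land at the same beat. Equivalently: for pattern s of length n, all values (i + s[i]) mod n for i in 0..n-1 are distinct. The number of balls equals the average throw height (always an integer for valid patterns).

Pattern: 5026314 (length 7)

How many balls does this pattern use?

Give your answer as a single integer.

Pattern = [5, 0, 2, 6, 3, 1, 4], length n = 7
  position 0: throw height = 5, running sum = 5
  position 1: throw height = 0, running sum = 5
  position 2: throw height = 2, running sum = 7
  position 3: throw height = 6, running sum = 13
  position 4: throw height = 3, running sum = 16
  position 5: throw height = 1, running sum = 17
  position 6: throw height = 4, running sum = 21
Total sum = 21; balls = sum / n = 21 / 7 = 3

Answer: 3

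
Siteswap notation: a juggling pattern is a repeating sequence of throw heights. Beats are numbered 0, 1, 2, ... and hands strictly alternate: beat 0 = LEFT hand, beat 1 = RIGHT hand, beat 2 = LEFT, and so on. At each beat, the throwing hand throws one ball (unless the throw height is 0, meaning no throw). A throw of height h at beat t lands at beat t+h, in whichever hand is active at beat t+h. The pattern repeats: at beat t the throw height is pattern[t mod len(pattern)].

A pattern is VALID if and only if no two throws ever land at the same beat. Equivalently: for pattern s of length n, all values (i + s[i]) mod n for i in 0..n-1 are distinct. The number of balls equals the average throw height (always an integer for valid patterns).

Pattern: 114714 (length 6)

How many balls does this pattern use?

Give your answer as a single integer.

Answer: 3

Derivation:
Pattern = [1, 1, 4, 7, 1, 4], length n = 6
  position 0: throw height = 1, running sum = 1
  position 1: throw height = 1, running sum = 2
  position 2: throw height = 4, running sum = 6
  position 3: throw height = 7, running sum = 13
  position 4: throw height = 1, running sum = 14
  position 5: throw height = 4, running sum = 18
Total sum = 18; balls = sum / n = 18 / 6 = 3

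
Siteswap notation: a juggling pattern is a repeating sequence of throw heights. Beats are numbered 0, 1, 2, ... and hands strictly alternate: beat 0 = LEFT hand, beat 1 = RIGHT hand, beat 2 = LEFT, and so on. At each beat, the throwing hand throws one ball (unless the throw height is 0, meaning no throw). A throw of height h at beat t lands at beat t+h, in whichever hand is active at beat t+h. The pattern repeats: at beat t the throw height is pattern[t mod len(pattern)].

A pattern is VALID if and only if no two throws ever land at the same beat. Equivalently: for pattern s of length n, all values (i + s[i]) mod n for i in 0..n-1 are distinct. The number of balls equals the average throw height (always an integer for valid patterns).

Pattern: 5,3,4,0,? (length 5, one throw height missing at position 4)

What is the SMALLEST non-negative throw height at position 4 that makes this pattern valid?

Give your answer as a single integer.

i=0: (0 + 5) mod 5 = 0
i=1: (1 + 3) mod 5 = 4
i=2: (2 + 4) mod 5 = 1
i=3: (3 + 0) mod 5 = 3
i=4: s[i]=? (unknown)
Known residues: [0, 1, 3, 4]; need a permutation of 0..4, so missing residue r = 2
Need (4 + s) mod 5 = 2; smallest s = (2 - 4) mod 5 = 3

Answer: 3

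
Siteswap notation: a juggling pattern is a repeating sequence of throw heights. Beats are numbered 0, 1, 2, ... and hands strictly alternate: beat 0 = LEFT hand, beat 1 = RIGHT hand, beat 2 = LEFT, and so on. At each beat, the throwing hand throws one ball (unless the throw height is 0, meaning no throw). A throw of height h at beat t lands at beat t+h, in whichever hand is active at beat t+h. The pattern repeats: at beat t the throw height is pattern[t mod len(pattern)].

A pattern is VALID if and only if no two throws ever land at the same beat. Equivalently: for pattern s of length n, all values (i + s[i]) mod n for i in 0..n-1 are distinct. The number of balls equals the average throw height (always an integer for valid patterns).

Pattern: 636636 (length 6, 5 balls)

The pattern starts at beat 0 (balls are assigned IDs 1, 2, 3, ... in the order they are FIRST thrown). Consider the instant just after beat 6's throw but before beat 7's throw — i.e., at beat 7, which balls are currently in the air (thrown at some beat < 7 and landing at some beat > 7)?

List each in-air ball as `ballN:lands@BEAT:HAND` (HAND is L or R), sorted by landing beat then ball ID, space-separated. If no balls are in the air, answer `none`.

Beat 0 (L): throw ball1 h=6 -> lands@6:L; in-air after throw: [b1@6:L]
Beat 1 (R): throw ball2 h=3 -> lands@4:L; in-air after throw: [b2@4:L b1@6:L]
Beat 2 (L): throw ball3 h=6 -> lands@8:L; in-air after throw: [b2@4:L b1@6:L b3@8:L]
Beat 3 (R): throw ball4 h=6 -> lands@9:R; in-air after throw: [b2@4:L b1@6:L b3@8:L b4@9:R]
Beat 4 (L): throw ball2 h=3 -> lands@7:R; in-air after throw: [b1@6:L b2@7:R b3@8:L b4@9:R]
Beat 5 (R): throw ball5 h=6 -> lands@11:R; in-air after throw: [b1@6:L b2@7:R b3@8:L b4@9:R b5@11:R]
Beat 6 (L): throw ball1 h=6 -> lands@12:L; in-air after throw: [b2@7:R b3@8:L b4@9:R b5@11:R b1@12:L]
Beat 7 (R): throw ball2 h=3 -> lands@10:L; in-air after throw: [b3@8:L b4@9:R b2@10:L b5@11:R b1@12:L]

Answer: ball3:lands@8:L ball4:lands@9:R ball5:lands@11:R ball1:lands@12:L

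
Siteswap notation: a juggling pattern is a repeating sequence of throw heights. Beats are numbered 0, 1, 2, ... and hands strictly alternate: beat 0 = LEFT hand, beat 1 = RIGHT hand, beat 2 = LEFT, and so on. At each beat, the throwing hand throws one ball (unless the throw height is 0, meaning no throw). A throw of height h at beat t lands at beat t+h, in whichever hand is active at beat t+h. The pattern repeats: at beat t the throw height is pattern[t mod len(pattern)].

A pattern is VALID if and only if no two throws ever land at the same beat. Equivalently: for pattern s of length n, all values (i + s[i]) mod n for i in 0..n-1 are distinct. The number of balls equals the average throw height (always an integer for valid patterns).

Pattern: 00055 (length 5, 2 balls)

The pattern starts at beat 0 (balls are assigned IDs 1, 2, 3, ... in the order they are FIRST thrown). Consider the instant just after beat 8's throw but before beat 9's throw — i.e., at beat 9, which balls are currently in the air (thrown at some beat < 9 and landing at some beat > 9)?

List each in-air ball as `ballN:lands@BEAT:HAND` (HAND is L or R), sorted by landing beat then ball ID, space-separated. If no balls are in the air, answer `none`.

Answer: ball1:lands@13:R

Derivation:
Beat 3 (R): throw ball1 h=5 -> lands@8:L; in-air after throw: [b1@8:L]
Beat 4 (L): throw ball2 h=5 -> lands@9:R; in-air after throw: [b1@8:L b2@9:R]
Beat 8 (L): throw ball1 h=5 -> lands@13:R; in-air after throw: [b2@9:R b1@13:R]
Beat 9 (R): throw ball2 h=5 -> lands@14:L; in-air after throw: [b1@13:R b2@14:L]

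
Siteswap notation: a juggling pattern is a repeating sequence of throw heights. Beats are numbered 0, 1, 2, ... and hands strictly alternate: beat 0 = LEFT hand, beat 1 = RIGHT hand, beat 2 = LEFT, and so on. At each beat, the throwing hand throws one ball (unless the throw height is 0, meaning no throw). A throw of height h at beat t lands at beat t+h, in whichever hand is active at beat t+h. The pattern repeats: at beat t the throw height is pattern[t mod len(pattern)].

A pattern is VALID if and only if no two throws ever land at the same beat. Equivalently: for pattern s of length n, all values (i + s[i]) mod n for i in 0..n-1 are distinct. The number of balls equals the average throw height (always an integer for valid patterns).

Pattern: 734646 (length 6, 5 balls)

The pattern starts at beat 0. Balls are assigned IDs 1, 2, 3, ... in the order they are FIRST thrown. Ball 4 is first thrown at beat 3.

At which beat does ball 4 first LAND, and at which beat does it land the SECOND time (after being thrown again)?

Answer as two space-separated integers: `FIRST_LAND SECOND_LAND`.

Answer: 9 15

Derivation:
Beat 0 (L): throw ball1 h=7 -> lands@7:R; in-air after throw: [b1@7:R]
Beat 1 (R): throw ball2 h=3 -> lands@4:L; in-air after throw: [b2@4:L b1@7:R]
Beat 2 (L): throw ball3 h=4 -> lands@6:L; in-air after throw: [b2@4:L b3@6:L b1@7:R]
Beat 3 (R): throw ball4 h=6 -> lands@9:R; in-air after throw: [b2@4:L b3@6:L b1@7:R b4@9:R]
Beat 4 (L): throw ball2 h=4 -> lands@8:L; in-air after throw: [b3@6:L b1@7:R b2@8:L b4@9:R]
Beat 5 (R): throw ball5 h=6 -> lands@11:R; in-air after throw: [b3@6:L b1@7:R b2@8:L b4@9:R b5@11:R]
Beat 6 (L): throw ball3 h=7 -> lands@13:R; in-air after throw: [b1@7:R b2@8:L b4@9:R b5@11:R b3@13:R]
Beat 7 (R): throw ball1 h=3 -> lands@10:L; in-air after throw: [b2@8:L b4@9:R b1@10:L b5@11:R b3@13:R]
Beat 8 (L): throw ball2 h=4 -> lands@12:L; in-air after throw: [b4@9:R b1@10:L b5@11:R b2@12:L b3@13:R]
Beat 9 (R): throw ball4 h=6 -> lands@15:R; in-air after throw: [b1@10:L b5@11:R b2@12:L b3@13:R b4@15:R]
Beat 10 (L): throw ball1 h=4 -> lands@14:L; in-air after throw: [b5@11:R b2@12:L b3@13:R b1@14:L b4@15:R]
Beat 11 (R): throw ball5 h=6 -> lands@17:R; in-air after throw: [b2@12:L b3@13:R b1@14:L b4@15:R b5@17:R]
Beat 12 (L): throw ball2 h=7 -> lands@19:R; in-air after throw: [b3@13:R b1@14:L b4@15:R b5@17:R b2@19:R]
Beat 13 (R): throw ball3 h=3 -> lands@16:L; in-air after throw: [b1@14:L b4@15:R b3@16:L b5@17:R b2@19:R]
Beat 14 (L): throw ball1 h=4 -> lands@18:L; in-air after throw: [b4@15:R b3@16:L b5@17:R b1@18:L b2@19:R]
Beat 15 (R): throw ball4 h=6 -> lands@21:R; in-air after throw: [b3@16:L b5@17:R b1@18:L b2@19:R b4@21:R]
Ball 4: thrown@3 h=6 -> first land @9; rethrown@9 h=6 -> second land @15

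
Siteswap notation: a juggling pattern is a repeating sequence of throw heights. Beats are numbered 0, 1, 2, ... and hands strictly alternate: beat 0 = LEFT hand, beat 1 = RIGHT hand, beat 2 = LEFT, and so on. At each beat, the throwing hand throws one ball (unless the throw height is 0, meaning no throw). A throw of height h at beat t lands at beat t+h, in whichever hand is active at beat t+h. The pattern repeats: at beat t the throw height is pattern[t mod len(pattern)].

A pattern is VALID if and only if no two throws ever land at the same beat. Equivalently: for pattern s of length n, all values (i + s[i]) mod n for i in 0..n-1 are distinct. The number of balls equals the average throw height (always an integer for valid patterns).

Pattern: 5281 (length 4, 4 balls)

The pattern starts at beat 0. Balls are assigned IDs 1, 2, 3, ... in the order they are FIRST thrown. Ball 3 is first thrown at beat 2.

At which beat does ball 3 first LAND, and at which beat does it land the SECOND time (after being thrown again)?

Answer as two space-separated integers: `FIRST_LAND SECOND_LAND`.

Beat 0 (L): throw ball1 h=5 -> lands@5:R; in-air after throw: [b1@5:R]
Beat 1 (R): throw ball2 h=2 -> lands@3:R; in-air after throw: [b2@3:R b1@5:R]
Beat 2 (L): throw ball3 h=8 -> lands@10:L; in-air after throw: [b2@3:R b1@5:R b3@10:L]
Beat 3 (R): throw ball2 h=1 -> lands@4:L; in-air after throw: [b2@4:L b1@5:R b3@10:L]
Beat 4 (L): throw ball2 h=5 -> lands@9:R; in-air after throw: [b1@5:R b2@9:R b3@10:L]
Beat 5 (R): throw ball1 h=2 -> lands@7:R; in-air after throw: [b1@7:R b2@9:R b3@10:L]
Beat 6 (L): throw ball4 h=8 -> lands@14:L; in-air after throw: [b1@7:R b2@9:R b3@10:L b4@14:L]
Beat 7 (R): throw ball1 h=1 -> lands@8:L; in-air after throw: [b1@8:L b2@9:R b3@10:L b4@14:L]
Beat 8 (L): throw ball1 h=5 -> lands@13:R; in-air after throw: [b2@9:R b3@10:L b1@13:R b4@14:L]
Beat 9 (R): throw ball2 h=2 -> lands@11:R; in-air after throw: [b3@10:L b2@11:R b1@13:R b4@14:L]
Beat 10 (L): throw ball3 h=8 -> lands@18:L; in-air after throw: [b2@11:R b1@13:R b4@14:L b3@18:L]
Beat 11 (R): throw ball2 h=1 -> lands@12:L; in-air after throw: [b2@12:L b1@13:R b4@14:L b3@18:L]
Beat 12 (L): throw ball2 h=5 -> lands@17:R; in-air after throw: [b1@13:R b4@14:L b2@17:R b3@18:L]
Beat 13 (R): throw ball1 h=2 -> lands@15:R; in-air after throw: [b4@14:L b1@15:R b2@17:R b3@18:L]
Beat 14 (L): throw ball4 h=8 -> lands@22:L; in-air after throw: [b1@15:R b2@17:R b3@18:L b4@22:L]
Beat 15 (R): throw ball1 h=1 -> lands@16:L; in-air after throw: [b1@16:L b2@17:R b3@18:L b4@22:L]
Ball 3: thrown@2 h=8 -> first land @10; rethrown@10 h=8 -> second land @18

Answer: 10 18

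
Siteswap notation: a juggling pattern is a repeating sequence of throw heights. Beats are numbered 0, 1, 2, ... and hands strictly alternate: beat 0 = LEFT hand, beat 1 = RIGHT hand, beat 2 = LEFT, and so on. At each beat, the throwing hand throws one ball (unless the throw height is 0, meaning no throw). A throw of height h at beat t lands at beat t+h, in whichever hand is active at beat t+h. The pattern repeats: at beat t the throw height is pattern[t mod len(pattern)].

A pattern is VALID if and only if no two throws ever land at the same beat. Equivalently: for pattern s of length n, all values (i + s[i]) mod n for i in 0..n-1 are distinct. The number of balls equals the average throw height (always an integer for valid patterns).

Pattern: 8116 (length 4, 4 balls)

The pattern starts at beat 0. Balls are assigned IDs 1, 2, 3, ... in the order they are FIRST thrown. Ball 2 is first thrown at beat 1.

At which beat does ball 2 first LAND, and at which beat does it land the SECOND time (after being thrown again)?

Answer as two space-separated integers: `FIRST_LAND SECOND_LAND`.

Answer: 2 3

Derivation:
Beat 0 (L): throw ball1 h=8 -> lands@8:L; in-air after throw: [b1@8:L]
Beat 1 (R): throw ball2 h=1 -> lands@2:L; in-air after throw: [b2@2:L b1@8:L]
Beat 2 (L): throw ball2 h=1 -> lands@3:R; in-air after throw: [b2@3:R b1@8:L]
Beat 3 (R): throw ball2 h=6 -> lands@9:R; in-air after throw: [b1@8:L b2@9:R]
Ball 2: thrown@1 h=1 -> first land @2; rethrown@2 h=1 -> second land @3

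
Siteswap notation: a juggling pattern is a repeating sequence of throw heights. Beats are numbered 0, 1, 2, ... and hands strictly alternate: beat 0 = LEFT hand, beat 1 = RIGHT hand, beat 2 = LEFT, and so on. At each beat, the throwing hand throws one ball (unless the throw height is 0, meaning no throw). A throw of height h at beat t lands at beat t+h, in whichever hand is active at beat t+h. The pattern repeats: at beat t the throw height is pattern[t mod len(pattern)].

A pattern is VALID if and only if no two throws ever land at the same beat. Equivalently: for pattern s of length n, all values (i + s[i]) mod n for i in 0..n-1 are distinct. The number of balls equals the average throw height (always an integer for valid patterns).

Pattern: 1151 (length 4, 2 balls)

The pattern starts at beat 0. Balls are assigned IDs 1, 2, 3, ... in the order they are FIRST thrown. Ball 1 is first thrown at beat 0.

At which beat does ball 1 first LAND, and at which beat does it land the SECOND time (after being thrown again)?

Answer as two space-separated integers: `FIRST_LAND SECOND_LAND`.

Answer: 1 2

Derivation:
Beat 0 (L): throw ball1 h=1 -> lands@1:R; in-air after throw: [b1@1:R]
Beat 1 (R): throw ball1 h=1 -> lands@2:L; in-air after throw: [b1@2:L]
Beat 2 (L): throw ball1 h=5 -> lands@7:R; in-air after throw: [b1@7:R]
Ball 1: thrown@0 h=1 -> first land @1; rethrown@1 h=1 -> second land @2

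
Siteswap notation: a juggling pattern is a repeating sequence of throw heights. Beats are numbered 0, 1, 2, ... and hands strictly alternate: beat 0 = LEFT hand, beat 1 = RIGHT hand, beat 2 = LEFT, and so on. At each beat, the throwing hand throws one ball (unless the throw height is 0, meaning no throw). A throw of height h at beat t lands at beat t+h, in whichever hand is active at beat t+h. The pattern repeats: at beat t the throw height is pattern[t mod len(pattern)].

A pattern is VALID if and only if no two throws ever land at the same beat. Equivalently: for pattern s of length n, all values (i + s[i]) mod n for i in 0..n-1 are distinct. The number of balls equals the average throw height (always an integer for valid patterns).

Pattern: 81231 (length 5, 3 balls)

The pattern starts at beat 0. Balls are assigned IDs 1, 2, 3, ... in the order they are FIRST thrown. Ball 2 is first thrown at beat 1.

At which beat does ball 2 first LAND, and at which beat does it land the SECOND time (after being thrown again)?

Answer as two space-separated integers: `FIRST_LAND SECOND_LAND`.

Answer: 2 4

Derivation:
Beat 0 (L): throw ball1 h=8 -> lands@8:L; in-air after throw: [b1@8:L]
Beat 1 (R): throw ball2 h=1 -> lands@2:L; in-air after throw: [b2@2:L b1@8:L]
Beat 2 (L): throw ball2 h=2 -> lands@4:L; in-air after throw: [b2@4:L b1@8:L]
Beat 3 (R): throw ball3 h=3 -> lands@6:L; in-air after throw: [b2@4:L b3@6:L b1@8:L]
Beat 4 (L): throw ball2 h=1 -> lands@5:R; in-air after throw: [b2@5:R b3@6:L b1@8:L]
Ball 2: thrown@1 h=1 -> first land @2; rethrown@2 h=2 -> second land @4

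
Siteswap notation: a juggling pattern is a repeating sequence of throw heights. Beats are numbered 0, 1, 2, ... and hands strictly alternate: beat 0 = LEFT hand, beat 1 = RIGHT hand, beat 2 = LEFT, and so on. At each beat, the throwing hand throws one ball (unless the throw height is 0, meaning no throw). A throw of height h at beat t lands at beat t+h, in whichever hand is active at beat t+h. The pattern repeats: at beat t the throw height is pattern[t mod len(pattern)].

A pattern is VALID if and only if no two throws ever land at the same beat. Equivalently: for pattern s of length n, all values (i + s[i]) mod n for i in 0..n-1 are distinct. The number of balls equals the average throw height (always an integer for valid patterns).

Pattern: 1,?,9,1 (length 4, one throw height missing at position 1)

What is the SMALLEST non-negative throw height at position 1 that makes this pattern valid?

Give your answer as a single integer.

i=0: (0 + 1) mod 4 = 1
i=1: s[i]=? (unknown)
i=2: (2 + 9) mod 4 = 3
i=3: (3 + 1) mod 4 = 0
Known residues: [0, 1, 3]; need a permutation of 0..3, so missing residue r = 2
Need (1 + s) mod 4 = 2; smallest s = (2 - 1) mod 4 = 1

Answer: 1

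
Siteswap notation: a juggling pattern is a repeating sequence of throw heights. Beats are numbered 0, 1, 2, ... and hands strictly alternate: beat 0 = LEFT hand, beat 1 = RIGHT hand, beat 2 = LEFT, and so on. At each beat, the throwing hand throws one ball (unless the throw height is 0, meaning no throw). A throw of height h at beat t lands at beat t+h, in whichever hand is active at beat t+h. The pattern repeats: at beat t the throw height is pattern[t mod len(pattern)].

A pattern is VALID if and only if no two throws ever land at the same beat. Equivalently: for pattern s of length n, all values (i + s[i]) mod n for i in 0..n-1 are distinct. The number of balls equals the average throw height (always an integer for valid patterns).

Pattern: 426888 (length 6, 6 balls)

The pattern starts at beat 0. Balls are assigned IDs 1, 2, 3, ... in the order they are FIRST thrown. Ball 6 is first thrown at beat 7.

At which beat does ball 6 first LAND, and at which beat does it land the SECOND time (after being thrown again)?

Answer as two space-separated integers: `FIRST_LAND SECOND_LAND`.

Answer: 9 17

Derivation:
Beat 0 (L): throw ball1 h=4 -> lands@4:L; in-air after throw: [b1@4:L]
Beat 1 (R): throw ball2 h=2 -> lands@3:R; in-air after throw: [b2@3:R b1@4:L]
Beat 2 (L): throw ball3 h=6 -> lands@8:L; in-air after throw: [b2@3:R b1@4:L b3@8:L]
Beat 3 (R): throw ball2 h=8 -> lands@11:R; in-air after throw: [b1@4:L b3@8:L b2@11:R]
Beat 4 (L): throw ball1 h=8 -> lands@12:L; in-air after throw: [b3@8:L b2@11:R b1@12:L]
Beat 5 (R): throw ball4 h=8 -> lands@13:R; in-air after throw: [b3@8:L b2@11:R b1@12:L b4@13:R]
Beat 6 (L): throw ball5 h=4 -> lands@10:L; in-air after throw: [b3@8:L b5@10:L b2@11:R b1@12:L b4@13:R]
Beat 7 (R): throw ball6 h=2 -> lands@9:R; in-air after throw: [b3@8:L b6@9:R b5@10:L b2@11:R b1@12:L b4@13:R]
Beat 8 (L): throw ball3 h=6 -> lands@14:L; in-air after throw: [b6@9:R b5@10:L b2@11:R b1@12:L b4@13:R b3@14:L]
Beat 9 (R): throw ball6 h=8 -> lands@17:R; in-air after throw: [b5@10:L b2@11:R b1@12:L b4@13:R b3@14:L b6@17:R]
Beat 10 (L): throw ball5 h=8 -> lands@18:L; in-air after throw: [b2@11:R b1@12:L b4@13:R b3@14:L b6@17:R b5@18:L]
Beat 11 (R): throw ball2 h=8 -> lands@19:R; in-air after throw: [b1@12:L b4@13:R b3@14:L b6@17:R b5@18:L b2@19:R]
Beat 12 (L): throw ball1 h=4 -> lands@16:L; in-air after throw: [b4@13:R b3@14:L b1@16:L b6@17:R b5@18:L b2@19:R]
Beat 13 (R): throw ball4 h=2 -> lands@15:R; in-air after throw: [b3@14:L b4@15:R b1@16:L b6@17:R b5@18:L b2@19:R]
Beat 14 (L): throw ball3 h=6 -> lands@20:L; in-air after throw: [b4@15:R b1@16:L b6@17:R b5@18:L b2@19:R b3@20:L]
Ball 6: thrown@7 h=2 -> first land @9; rethrown@9 h=8 -> second land @17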